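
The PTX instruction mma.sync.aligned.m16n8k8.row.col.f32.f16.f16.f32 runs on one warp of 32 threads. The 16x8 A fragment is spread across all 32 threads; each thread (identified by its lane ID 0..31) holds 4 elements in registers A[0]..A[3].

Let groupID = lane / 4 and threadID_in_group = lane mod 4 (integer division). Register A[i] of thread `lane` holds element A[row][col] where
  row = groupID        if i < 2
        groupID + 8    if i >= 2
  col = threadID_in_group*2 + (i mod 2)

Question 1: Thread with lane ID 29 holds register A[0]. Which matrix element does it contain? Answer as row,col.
29: gr=7,th=1
[0] (7+0,1*2+0) = (7,2)

7,2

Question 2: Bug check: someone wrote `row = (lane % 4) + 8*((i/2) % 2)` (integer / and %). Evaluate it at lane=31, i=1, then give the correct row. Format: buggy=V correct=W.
`(lane % 4) + 8*((i/2) % 2)`[31,1]⇒3
31: gr=7,th=3
[1] (7+0,3*2+1) = (7,7)
row: 3 vs 7

buggy=3 correct=7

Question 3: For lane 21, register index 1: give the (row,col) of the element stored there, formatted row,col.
lane 21: g=5 (21/4), t=1 (21%4)
i=1: r=5+0=5, c=1*2+1=3

5,3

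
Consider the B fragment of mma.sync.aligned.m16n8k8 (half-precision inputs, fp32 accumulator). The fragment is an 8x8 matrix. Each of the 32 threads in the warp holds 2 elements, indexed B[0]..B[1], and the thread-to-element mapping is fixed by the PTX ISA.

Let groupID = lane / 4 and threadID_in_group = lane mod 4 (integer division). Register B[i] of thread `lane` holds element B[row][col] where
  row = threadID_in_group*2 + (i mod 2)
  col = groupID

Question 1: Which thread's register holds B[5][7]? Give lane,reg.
c=7⇒gr=7  r=5⇒th=2,odd=1
L=7*4+2=30  i=1=1

30,1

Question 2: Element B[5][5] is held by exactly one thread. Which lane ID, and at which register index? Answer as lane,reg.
c=5->g=5  r=5->t=2,b0=1
L=5*4+2=22  i=1=1

22,1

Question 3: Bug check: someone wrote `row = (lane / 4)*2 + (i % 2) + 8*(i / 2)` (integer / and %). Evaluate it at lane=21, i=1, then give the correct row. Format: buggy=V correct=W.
`(lane / 4)*2 + (i % 2) + 8*(i / 2)`[21,1]->11
lane 21->21/4=5, 21 mod 4=1
i=1  r:2·1+1->3  c:5
row: 11 vs 3

buggy=11 correct=3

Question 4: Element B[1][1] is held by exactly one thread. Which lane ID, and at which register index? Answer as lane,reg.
4,1

c: 1->gid=1  r: 1->tid=0,i&1=1
L=1*4+0=4  i=1=1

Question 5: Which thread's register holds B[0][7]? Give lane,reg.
c=7→G=7  r=0→T=0,p=0
L=7*4+0=28  i=0=0

28,0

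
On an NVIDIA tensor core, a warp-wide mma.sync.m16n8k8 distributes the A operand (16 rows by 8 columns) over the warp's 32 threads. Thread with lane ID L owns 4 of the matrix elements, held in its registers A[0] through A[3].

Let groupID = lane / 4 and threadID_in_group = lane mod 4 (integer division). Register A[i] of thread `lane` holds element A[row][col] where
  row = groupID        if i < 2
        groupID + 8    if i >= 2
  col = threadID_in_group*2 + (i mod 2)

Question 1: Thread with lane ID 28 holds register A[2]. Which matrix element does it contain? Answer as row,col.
15,0

lane 28=>28/4=7, 28 mod 4=0
i=2  r:7+8=>15  c:2·0+0=>0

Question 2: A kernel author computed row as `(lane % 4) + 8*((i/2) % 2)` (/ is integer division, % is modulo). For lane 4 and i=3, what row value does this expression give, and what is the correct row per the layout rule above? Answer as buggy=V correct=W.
`(lane % 4) + 8*((i/2) % 2)`[4,3]→8
L=4→G=4>>2=1, T=4&3=0
[3]→row 1+8=9  col 0·2+1=1
row: 8 vs 9

buggy=8 correct=9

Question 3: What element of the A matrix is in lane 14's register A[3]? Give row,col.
11,5

L=14->g=14>>2=3, t=14&3=2
[3]->row 3+8=11  col 2·2+1=5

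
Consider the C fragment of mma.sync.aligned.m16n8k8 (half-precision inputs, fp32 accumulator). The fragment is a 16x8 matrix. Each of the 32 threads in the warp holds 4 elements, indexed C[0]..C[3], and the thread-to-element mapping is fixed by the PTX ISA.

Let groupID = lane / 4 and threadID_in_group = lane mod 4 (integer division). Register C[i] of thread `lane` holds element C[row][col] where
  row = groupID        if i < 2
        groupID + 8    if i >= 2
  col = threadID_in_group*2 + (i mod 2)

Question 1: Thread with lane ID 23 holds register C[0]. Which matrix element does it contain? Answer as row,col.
L=23=>grp=23>>2=5, tig=23&3=3
[0]=>row 5+0=5  col 3·2+0=6

5,6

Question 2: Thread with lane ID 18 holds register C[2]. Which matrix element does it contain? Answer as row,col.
L=18->g=18>>2=4, t=18&3=2
[2]->row 4+8=12  col 2·2+0=4

12,4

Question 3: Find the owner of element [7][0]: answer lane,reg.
r:7=>grp=7,rB=0  c:0=>tig=0,lo=0
L=7*4+0=28  i=0*2+0=0

28,0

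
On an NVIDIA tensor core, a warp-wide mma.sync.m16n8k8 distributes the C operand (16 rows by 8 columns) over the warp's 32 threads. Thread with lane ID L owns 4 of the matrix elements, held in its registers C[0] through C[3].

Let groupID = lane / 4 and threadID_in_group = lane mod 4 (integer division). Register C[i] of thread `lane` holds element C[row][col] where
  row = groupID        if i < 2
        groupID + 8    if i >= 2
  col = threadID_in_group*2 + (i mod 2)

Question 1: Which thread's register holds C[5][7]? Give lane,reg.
23,1

r=5→G=5,rhi=0  c=7→T=3,p=1
L=5*4+3=23  i=0*2+1=1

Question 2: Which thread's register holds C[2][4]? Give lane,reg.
r: 2->gid=2,r8=0  c: 4->tid=2,i&1=0
L=2*4+2=10  i=0*2+0=0

10,0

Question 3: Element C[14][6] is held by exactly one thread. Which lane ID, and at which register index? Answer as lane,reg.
27,2

r:14=>grp=6,rB=1  c:6=>tig=3,lo=0
L=6*4+3=27  i=1*2+0=2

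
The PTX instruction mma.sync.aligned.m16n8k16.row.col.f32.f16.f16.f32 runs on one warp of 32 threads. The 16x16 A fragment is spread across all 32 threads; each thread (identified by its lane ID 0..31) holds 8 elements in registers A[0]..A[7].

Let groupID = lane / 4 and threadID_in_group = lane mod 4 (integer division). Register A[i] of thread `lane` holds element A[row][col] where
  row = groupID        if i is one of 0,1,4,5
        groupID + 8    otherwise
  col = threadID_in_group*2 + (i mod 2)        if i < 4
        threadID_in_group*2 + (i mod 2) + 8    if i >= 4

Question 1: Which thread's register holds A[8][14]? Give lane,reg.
r:8=>grp=0,rB=1  c:14=>cB=1,tig=3,lo=0
L=0*4+3=3  i=1*4+1*2+0=6

3,6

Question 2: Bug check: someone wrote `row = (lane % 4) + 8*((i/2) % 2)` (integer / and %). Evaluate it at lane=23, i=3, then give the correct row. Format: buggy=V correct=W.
buggy=11 correct=13

`(lane % 4) + 8*((i/2) % 2)`[23,3]->11
lane 23: g=5 (23/4), t=3 (23%4)
i=3: r=5+8=13, c=3*2+1+0=7
row: 11 vs 13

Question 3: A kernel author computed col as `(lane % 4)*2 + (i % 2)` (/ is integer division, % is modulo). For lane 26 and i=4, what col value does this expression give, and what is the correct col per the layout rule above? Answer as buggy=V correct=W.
`(lane % 4)*2 + (i % 2)`[26,4]->4
lane 26->26/4=6, 26 mod 4=2
i=4  r:6+0->6  c:2·2+0+8->12
col: 4 vs 12

buggy=4 correct=12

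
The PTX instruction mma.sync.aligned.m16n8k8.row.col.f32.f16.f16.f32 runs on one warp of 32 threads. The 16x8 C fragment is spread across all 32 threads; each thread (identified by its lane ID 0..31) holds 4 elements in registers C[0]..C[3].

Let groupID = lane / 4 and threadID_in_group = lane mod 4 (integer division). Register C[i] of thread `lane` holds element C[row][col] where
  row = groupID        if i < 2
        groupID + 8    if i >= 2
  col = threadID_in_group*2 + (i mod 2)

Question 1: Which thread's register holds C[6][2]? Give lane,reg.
25,0

r=6⇒gr=6,Rb=0  c=2⇒th=1,odd=0
L=6*4+1=25  i=0*2+0=0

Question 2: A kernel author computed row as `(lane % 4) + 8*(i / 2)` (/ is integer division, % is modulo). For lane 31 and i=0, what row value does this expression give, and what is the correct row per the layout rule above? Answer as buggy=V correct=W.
buggy=3 correct=7

`(lane % 4) + 8*(i / 2)`[31,0]->3
31: gid=7,tid=3
[0] (7+0,3*2+0) = (7,6)
row: 3 vs 7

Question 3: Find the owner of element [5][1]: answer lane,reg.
20,1

r=5->g=5,rb=0  c=1->t=0,b0=1
L=5*4+0=20  i=0*2+1=1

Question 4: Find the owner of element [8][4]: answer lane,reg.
r=8→G=0,rhi=1  c=4→T=2,p=0
L=0*4+2=2  i=1*2+0=2

2,2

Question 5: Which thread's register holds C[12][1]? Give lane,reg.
16,3

r=12→G=4,rhi=1  c=1→T=0,p=1
L=4*4+0=16  i=1*2+1=3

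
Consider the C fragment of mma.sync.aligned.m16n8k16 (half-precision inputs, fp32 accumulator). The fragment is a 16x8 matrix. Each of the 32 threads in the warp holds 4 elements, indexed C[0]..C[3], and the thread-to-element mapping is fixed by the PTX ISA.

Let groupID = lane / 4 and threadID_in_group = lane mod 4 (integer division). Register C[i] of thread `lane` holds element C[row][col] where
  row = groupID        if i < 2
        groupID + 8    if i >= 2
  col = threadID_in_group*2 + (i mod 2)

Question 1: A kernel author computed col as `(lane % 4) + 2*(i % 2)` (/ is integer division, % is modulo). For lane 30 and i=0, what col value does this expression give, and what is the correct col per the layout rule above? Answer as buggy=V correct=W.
buggy=2 correct=4

`(lane % 4) + 2*(i % 2)`[30,0]->2
lane 30: g=7 (30/4), t=2 (30%4)
i=0: r=7+0=7, c=2*2+0=4
col: 2 vs 4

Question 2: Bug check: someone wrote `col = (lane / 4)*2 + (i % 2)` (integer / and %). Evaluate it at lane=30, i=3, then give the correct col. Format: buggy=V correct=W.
`(lane / 4)*2 + (i % 2)`[30,3]=>15
30: grp=7,tig=2
[3] (7+8,2*2+1) = (15,5)
col: 15 vs 5

buggy=15 correct=5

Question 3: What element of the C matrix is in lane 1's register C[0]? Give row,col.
lane 1: grp=0 (1/4), tig=1 (1%4)
i=0: r=0+0=0, c=1*2+0=2

0,2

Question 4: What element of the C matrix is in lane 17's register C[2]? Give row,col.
12,2

lane 17: grp=4 (17/4), tig=1 (17%4)
i=2: r=4+8=12, c=1*2+0=2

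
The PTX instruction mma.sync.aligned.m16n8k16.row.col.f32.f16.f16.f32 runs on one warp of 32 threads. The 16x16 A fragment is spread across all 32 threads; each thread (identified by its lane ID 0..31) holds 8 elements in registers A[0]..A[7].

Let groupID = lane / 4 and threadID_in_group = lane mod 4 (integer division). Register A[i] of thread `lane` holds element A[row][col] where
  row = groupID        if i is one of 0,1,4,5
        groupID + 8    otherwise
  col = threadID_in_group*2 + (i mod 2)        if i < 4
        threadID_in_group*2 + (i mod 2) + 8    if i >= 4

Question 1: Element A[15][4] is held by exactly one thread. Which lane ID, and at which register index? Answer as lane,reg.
30,2

r:15=>grp=7,rB=1  c:4=>cB=0,tig=2,lo=0
L=7*4+2=30  i=0*4+1*2+0=2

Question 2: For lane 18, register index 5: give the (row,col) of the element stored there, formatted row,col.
4,13

18: gid=4,tid=2
[5] (4+0,2*2+1+8) = (4,13)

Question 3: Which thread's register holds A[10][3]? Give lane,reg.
9,3

r=10->g=2,rb=1  c=3->cb=0,t=1,b0=1
L=2*4+1=9  i=0*4+1*2+1=3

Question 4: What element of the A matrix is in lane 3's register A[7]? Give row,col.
8,15

L=3→G=3>>2=0, T=3&3=3
[7]→row 0+8=8  col 3·2+1+8=15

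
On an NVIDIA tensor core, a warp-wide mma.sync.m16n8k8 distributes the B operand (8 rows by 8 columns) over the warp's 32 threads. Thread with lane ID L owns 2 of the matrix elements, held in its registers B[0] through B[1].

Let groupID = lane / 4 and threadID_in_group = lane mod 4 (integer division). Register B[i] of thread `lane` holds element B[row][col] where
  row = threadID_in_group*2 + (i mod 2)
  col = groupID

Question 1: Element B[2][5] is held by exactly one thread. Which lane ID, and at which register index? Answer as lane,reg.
c: 5->gid=5  r: 2->tid=1,i&1=0
L=5*4+1=21  i=0=0

21,0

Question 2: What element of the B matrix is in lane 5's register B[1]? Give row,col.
3,1

L=5→G=5>>2=1, T=5&3=1
[1]→row 1·2+1=3  col G=1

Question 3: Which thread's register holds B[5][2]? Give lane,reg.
c=2→G=2  r=5→T=2,p=1
L=2*4+2=10  i=1=1

10,1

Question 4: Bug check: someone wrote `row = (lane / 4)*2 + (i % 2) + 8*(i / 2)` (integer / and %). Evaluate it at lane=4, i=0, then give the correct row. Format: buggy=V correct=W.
`(lane / 4)*2 + (i % 2) + 8*(i / 2)`[4,0]->2
lane 4->4/4=1, 4 mod 4=0
i=0  r:2·0+0->0  c:1
row: 2 vs 0

buggy=2 correct=0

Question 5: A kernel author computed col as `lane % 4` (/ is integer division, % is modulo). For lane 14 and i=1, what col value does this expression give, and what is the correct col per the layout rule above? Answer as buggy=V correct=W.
`lane % 4`[14,1]→2
lane 14→14/4=3, 14 mod 4=2
i=1  r:2·2+1→5  c:3
col: 2 vs 3

buggy=2 correct=3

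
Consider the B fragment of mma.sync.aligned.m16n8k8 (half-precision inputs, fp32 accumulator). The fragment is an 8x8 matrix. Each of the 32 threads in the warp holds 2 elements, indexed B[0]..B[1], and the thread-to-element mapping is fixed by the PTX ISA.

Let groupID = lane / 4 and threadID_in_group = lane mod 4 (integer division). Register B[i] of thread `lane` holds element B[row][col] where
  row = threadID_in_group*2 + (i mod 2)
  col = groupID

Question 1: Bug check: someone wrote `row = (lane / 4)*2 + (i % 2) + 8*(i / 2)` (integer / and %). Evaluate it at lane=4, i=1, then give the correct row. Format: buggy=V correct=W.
`(lane / 4)*2 + (i % 2) + 8*(i / 2)`[4,1]->3
4: gid=1,tid=0
[1] (0*2+1,1) = (1,1)
row: 3 vs 1

buggy=3 correct=1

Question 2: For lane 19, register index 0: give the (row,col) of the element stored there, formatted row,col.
6,4

lane 19->19/4=4, 19 mod 4=3
i=0  r:2·3+0->6  c:4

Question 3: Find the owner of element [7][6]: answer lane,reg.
27,1

c: 6->gid=6  r: 7->tid=3,i&1=1
L=6*4+3=27  i=1=1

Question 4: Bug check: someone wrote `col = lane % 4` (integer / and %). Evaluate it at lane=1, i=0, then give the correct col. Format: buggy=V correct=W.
buggy=1 correct=0

`lane % 4`[1,0]=>1
lane 1=>1/4=0, 1 mod 4=1
i=0  r:2·1+0=>2  c:0
col: 1 vs 0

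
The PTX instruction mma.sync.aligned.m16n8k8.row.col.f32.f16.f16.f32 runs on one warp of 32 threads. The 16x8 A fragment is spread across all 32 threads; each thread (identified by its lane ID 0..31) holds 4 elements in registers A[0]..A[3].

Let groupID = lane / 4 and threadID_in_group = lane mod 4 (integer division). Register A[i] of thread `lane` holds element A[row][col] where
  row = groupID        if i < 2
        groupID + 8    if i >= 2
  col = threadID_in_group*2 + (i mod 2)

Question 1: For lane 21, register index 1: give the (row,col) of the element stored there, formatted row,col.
L=21→G=21>>2=5, T=21&3=1
[1]→row 5+0=5  col 1·2+1=3

5,3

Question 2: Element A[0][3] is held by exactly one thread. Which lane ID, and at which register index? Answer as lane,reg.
1,1

r:0=>grp=0,rB=0  c:3=>tig=1,lo=1
L=0*4+1=1  i=0*2+1=1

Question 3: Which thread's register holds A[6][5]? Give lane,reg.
26,1

r:6=>grp=6,rB=0  c:5=>tig=2,lo=1
L=6*4+2=26  i=0*2+1=1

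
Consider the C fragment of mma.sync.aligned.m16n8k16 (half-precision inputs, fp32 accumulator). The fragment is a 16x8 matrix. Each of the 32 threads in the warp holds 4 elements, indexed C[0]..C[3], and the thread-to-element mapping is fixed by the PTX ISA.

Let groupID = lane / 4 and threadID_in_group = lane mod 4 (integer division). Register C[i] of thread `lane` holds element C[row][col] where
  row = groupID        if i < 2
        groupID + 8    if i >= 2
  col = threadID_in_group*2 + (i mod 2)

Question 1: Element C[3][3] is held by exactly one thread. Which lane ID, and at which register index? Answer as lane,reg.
r: 3->gid=3,r8=0  c: 3->tid=1,i&1=1
L=3*4+1=13  i=0*2+1=1

13,1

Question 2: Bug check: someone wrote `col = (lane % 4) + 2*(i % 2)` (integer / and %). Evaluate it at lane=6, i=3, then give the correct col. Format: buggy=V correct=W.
buggy=4 correct=5

`(lane % 4) + 2*(i % 2)`[6,3]⇒4
6: gr=1,th=2
[3] (1+8,2*2+1) = (9,5)
col: 4 vs 5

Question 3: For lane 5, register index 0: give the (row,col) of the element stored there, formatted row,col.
L=5=>grp=5>>2=1, tig=5&3=1
[0]=>row 1+0=1  col 1·2+0=2

1,2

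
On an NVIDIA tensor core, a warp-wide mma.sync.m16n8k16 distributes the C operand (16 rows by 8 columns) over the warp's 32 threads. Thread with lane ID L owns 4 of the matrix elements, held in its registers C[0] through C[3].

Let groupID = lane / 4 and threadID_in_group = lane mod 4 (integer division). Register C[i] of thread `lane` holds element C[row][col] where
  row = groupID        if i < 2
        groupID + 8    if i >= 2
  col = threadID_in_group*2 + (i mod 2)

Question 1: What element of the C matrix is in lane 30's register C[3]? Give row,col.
lane 30=>30/4=7, 30 mod 4=2
i=3  r:7+8=>15  c:2·2+1=>5

15,5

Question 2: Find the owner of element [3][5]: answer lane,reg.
r=3⇒gr=3,Rb=0  c=5⇒th=2,odd=1
L=3*4+2=14  i=0*2+1=1

14,1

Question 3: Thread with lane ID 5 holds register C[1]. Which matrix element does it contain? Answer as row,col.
5: grp=1,tig=1
[1] (1+0,1*2+1) = (1,3)

1,3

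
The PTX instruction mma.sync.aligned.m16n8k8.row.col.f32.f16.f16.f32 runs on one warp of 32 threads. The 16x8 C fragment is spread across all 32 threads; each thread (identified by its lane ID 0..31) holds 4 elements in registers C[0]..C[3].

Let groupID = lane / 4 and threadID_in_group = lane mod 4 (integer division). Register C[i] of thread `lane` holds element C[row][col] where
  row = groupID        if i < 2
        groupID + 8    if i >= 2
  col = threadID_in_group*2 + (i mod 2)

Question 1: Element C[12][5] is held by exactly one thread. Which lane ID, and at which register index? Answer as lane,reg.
r: 12->gid=4,r8=1  c: 5->tid=2,i&1=1
L=4*4+2=18  i=1*2+1=3

18,3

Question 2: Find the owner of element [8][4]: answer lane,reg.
2,2

r:8=>grp=0,rB=1  c:4=>tig=2,lo=0
L=0*4+2=2  i=1*2+0=2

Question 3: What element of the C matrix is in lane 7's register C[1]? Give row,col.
7: gid=1,tid=3
[1] (1+0,3*2+1) = (1,7)

1,7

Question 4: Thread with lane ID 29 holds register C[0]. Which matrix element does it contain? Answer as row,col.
lane 29⇒29/4=7, 29 mod 4=1
i=0  r:7+0⇒7  c:2·1+0⇒2

7,2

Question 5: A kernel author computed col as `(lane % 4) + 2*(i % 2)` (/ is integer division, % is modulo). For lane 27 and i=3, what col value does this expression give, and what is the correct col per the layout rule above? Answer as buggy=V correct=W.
buggy=5 correct=7

`(lane % 4) + 2*(i % 2)`[27,3]=>5
lane 27: grp=6 (27/4), tig=3 (27%4)
i=3: r=6+8=14, c=3*2+1=7
col: 5 vs 7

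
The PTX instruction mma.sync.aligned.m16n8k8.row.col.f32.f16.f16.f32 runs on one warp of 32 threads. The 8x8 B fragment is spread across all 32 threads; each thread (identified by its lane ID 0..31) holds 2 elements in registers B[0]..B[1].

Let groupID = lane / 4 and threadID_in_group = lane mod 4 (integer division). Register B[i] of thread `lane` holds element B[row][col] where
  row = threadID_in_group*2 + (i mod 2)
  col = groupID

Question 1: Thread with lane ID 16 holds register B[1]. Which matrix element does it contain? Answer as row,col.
1,4

L=16⇒gr=16>>2=4, th=16&3=0
[1]⇒row 0·2+1=1  col gr=4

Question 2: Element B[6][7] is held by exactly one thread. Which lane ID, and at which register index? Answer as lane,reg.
c:7=>grp=7  r:6=>tig=3,lo=0
L=7*4+3=31  i=0=0

31,0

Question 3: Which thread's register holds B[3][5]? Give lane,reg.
21,1

c=5⇒gr=5  r=3⇒th=1,odd=1
L=5*4+1=21  i=1=1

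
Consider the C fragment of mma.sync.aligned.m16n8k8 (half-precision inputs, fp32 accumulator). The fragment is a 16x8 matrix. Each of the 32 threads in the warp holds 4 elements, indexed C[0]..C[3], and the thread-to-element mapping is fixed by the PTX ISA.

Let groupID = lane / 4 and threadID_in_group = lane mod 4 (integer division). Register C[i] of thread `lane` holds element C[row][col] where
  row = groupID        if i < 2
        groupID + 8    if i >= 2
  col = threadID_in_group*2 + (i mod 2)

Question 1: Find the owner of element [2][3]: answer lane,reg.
9,1

r=2⇒gr=2,Rb=0  c=3⇒th=1,odd=1
L=2*4+1=9  i=0*2+1=1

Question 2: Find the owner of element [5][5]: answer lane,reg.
r:5=>grp=5,rB=0  c:5=>tig=2,lo=1
L=5*4+2=22  i=0*2+1=1

22,1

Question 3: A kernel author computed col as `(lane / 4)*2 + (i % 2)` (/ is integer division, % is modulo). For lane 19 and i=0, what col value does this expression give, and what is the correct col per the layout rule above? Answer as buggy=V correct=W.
`(lane / 4)*2 + (i % 2)`[19,0]->8
19: gid=4,tid=3
[0] (4+0,3*2+0) = (4,6)
col: 8 vs 6

buggy=8 correct=6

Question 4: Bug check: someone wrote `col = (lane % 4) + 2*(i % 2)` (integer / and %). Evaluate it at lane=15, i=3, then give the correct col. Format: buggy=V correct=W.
buggy=5 correct=7

`(lane % 4) + 2*(i % 2)`[15,3]⇒5
lane 15: gr=3 (15/4), th=3 (15%4)
i=3: r=3+8=11, c=3*2+1=7
col: 5 vs 7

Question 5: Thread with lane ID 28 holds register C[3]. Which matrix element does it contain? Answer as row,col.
15,1

lane 28: gr=7 (28/4), th=0 (28%4)
i=3: r=7+8=15, c=0*2+1=1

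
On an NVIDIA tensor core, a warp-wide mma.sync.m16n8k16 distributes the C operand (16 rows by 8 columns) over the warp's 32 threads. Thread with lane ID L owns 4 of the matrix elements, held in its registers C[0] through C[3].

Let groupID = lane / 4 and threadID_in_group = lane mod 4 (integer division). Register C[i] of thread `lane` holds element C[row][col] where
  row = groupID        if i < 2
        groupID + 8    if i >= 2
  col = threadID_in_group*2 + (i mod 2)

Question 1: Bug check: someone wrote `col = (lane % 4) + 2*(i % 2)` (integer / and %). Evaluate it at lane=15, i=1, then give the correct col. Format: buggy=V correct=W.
buggy=5 correct=7

`(lane % 4) + 2*(i % 2)`[15,1]->5
lane 15->15/4=3, 15 mod 4=3
i=1  r:3+0->3  c:2·3+1->7
col: 5 vs 7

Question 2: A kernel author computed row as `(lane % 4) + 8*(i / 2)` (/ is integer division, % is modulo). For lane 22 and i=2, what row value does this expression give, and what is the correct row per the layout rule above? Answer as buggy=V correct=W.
buggy=10 correct=13

`(lane % 4) + 8*(i / 2)`[22,2]→10
lane 22: G=5 (22/4), T=2 (22%4)
i=2: r=5+8=13, c=2*2+0=4
row: 10 vs 13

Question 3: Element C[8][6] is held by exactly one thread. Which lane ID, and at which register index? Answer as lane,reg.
3,2

r: 8->gid=0,r8=1  c: 6->tid=3,i&1=0
L=0*4+3=3  i=1*2+0=2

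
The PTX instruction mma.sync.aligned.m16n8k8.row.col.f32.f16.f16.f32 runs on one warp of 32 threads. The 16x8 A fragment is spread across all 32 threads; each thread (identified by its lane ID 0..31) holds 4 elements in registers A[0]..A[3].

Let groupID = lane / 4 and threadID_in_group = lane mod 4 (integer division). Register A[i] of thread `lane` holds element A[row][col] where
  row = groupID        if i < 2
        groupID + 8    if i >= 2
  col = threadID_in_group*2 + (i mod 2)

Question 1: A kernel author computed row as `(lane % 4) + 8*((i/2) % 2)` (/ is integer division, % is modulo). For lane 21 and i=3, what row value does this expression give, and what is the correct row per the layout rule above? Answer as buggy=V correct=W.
`(lane % 4) + 8*((i/2) % 2)`[21,3]→9
21: G=5,T=1
[3] (5+8,1*2+1) = (13,3)
row: 9 vs 13

buggy=9 correct=13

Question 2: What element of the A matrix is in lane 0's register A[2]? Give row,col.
8,0

0: G=0,T=0
[2] (0+8,0*2+0) = (8,0)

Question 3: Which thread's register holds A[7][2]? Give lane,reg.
29,0

r=7⇒gr=7,Rb=0  c=2⇒th=1,odd=0
L=7*4+1=29  i=0*2+0=0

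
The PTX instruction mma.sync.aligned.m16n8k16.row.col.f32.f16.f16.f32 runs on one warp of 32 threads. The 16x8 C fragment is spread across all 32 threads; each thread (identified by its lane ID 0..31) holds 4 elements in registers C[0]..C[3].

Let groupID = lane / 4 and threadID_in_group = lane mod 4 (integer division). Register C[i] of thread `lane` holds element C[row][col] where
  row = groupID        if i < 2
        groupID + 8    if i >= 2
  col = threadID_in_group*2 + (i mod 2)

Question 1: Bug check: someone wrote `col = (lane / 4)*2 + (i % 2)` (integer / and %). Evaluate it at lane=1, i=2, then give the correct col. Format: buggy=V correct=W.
`(lane / 4)*2 + (i % 2)`[1,2]->0
lane 1: g=0 (1/4), t=1 (1%4)
i=2: r=0+8=8, c=1*2+0=2
col: 0 vs 2

buggy=0 correct=2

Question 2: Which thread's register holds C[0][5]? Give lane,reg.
2,1

r:0=>grp=0,rB=0  c:5=>tig=2,lo=1
L=0*4+2=2  i=0*2+1=1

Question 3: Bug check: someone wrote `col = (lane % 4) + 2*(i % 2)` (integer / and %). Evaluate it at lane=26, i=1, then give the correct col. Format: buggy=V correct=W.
buggy=4 correct=5

`(lane % 4) + 2*(i % 2)`[26,1]->4
L=26->gid=26>>2=6, tid=26&3=2
[1]->row 6+0=6  col 2·2+1=5
col: 4 vs 5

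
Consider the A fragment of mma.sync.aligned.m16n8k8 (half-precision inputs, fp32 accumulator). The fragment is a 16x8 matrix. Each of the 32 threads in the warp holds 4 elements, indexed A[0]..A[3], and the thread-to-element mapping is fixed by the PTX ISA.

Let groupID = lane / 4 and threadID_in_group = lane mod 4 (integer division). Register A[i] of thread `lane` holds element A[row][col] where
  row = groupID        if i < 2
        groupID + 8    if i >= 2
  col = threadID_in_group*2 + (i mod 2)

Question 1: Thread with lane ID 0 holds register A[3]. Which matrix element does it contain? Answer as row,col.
lane 0->0/4=0, 0 mod 4=0
i=3  r:0+8->8  c:2·0+1->1

8,1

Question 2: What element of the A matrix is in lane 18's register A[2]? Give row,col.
12,4

18: G=4,T=2
[2] (4+8,2*2+0) = (12,4)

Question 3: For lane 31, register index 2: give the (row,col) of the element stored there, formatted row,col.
15,6

L=31=>grp=31>>2=7, tig=31&3=3
[2]=>row 7+8=15  col 3·2+0=6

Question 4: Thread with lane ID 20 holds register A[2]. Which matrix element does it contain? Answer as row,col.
L=20->g=20>>2=5, t=20&3=0
[2]->row 5+8=13  col 0·2+0=0

13,0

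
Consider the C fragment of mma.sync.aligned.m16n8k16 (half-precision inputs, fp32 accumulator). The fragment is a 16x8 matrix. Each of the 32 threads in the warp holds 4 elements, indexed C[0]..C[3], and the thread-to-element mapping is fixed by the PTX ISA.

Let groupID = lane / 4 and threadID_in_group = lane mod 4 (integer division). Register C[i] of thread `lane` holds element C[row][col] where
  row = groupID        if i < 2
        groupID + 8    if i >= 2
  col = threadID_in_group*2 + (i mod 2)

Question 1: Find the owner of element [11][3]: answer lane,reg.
13,3

r=11⇒gr=3,Rb=1  c=3⇒th=1,odd=1
L=3*4+1=13  i=1*2+1=3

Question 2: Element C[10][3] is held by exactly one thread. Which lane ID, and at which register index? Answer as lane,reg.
r=10→G=2,rhi=1  c=3→T=1,p=1
L=2*4+1=9  i=1*2+1=3

9,3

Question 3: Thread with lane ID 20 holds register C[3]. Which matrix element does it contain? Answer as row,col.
lane 20⇒20/4=5, 20 mod 4=0
i=3  r:5+8⇒13  c:2·0+1⇒1

13,1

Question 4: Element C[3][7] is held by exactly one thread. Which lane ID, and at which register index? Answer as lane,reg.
15,1

r=3→G=3,rhi=0  c=7→T=3,p=1
L=3*4+3=15  i=0*2+1=1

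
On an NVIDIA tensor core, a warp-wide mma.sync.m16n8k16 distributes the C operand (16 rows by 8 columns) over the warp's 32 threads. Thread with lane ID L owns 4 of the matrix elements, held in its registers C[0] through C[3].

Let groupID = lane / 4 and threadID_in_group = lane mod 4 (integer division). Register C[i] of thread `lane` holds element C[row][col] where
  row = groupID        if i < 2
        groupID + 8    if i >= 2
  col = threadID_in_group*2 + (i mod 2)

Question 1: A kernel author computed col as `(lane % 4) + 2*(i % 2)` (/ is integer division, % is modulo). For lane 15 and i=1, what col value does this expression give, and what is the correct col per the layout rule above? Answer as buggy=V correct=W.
`(lane % 4) + 2*(i % 2)`[15,1]->5
lane 15: g=3 (15/4), t=3 (15%4)
i=1: r=3+0=3, c=3*2+1=7
col: 5 vs 7

buggy=5 correct=7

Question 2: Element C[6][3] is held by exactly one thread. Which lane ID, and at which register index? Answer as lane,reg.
r=6->g=6,rb=0  c=3->t=1,b0=1
L=6*4+1=25  i=0*2+1=1

25,1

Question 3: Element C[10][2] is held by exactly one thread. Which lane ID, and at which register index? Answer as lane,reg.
r=10⇒gr=2,Rb=1  c=2⇒th=1,odd=0
L=2*4+1=9  i=1*2+0=2

9,2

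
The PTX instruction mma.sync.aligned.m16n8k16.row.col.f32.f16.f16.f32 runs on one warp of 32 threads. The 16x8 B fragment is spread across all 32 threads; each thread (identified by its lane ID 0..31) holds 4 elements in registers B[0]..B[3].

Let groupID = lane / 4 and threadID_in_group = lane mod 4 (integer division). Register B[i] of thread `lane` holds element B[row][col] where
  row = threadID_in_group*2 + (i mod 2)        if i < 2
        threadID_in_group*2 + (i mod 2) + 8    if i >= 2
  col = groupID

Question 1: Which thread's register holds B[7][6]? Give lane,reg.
c=6⇒gr=6  r=7⇒Rb=0,th=3,odd=1
L=6*4+3=27  i=0*2+1=1

27,1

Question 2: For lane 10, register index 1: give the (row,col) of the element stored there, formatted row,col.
lane 10->10/4=2, 10 mod 4=2
i=1  r:2·2+1+0->5  c:2

5,2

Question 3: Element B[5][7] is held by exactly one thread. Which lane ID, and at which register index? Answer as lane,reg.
c=7->g=7  r=5->rb=0,t=2,b0=1
L=7*4+2=30  i=0*2+1=1

30,1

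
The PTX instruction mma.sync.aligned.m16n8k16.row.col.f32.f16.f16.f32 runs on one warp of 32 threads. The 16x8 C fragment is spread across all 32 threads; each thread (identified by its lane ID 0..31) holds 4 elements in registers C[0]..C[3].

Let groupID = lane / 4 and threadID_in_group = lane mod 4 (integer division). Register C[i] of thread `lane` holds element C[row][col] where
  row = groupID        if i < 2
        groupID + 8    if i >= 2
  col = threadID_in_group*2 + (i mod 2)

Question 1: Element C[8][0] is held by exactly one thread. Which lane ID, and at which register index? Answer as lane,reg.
r:8=>grp=0,rB=1  c:0=>tig=0,lo=0
L=0*4+0=0  i=1*2+0=2

0,2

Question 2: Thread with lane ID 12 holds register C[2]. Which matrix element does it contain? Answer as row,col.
lane 12⇒12/4=3, 12 mod 4=0
i=2  r:3+8⇒11  c:2·0+0⇒0

11,0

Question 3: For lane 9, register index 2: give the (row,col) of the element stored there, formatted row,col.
L=9->gid=9>>2=2, tid=9&3=1
[2]->row 2+8=10  col 1·2+0=2

10,2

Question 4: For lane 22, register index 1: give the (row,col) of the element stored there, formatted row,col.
lane 22->22/4=5, 22 mod 4=2
i=1  r:5+0->5  c:2·2+1->5

5,5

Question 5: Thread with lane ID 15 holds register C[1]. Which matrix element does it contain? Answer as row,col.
3,7

lane 15: gid=3 (15/4), tid=3 (15%4)
i=1: r=3+0=3, c=3*2+1=7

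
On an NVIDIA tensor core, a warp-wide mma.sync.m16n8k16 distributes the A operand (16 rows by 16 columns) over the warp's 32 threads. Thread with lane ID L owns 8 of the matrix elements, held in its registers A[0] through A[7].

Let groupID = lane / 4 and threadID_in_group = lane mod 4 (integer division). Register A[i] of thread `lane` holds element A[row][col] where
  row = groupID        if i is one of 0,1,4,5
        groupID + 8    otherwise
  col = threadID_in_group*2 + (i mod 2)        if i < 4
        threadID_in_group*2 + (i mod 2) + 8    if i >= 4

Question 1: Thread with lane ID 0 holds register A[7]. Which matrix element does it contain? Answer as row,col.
8,9

lane 0: gr=0 (0/4), th=0 (0%4)
i=7: r=0+8=8, c=0*2+1+8=9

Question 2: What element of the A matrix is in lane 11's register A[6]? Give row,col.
L=11=>grp=11>>2=2, tig=11&3=3
[6]=>row 2+8=10  col 3·2+0+8=14

10,14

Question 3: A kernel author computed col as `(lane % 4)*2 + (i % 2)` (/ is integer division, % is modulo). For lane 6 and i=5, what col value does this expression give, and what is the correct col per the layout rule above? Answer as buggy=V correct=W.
buggy=5 correct=13

`(lane % 4)*2 + (i % 2)`[6,5]->5
6: gid=1,tid=2
[5] (1+0,2*2+1+8) = (1,13)
col: 5 vs 13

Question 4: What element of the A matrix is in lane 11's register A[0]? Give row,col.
2,6

lane 11->11/4=2, 11 mod 4=3
i=0  r:2+0->2  c:2·3+0+0->6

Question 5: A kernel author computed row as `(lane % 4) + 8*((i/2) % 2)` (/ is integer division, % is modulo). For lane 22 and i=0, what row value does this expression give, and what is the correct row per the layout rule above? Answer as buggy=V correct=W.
buggy=2 correct=5

`(lane % 4) + 8*((i/2) % 2)`[22,0]⇒2
lane 22: gr=5 (22/4), th=2 (22%4)
i=0: r=5+0=5, c=2*2+0+0=4
row: 2 vs 5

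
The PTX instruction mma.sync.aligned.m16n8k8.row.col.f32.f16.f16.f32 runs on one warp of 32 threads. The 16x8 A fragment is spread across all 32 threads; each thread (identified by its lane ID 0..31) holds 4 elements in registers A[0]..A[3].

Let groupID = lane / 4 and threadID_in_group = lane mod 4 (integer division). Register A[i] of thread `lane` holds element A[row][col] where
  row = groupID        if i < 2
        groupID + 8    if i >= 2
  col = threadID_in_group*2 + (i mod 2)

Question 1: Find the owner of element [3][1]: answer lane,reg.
12,1

r:3=>grp=3,rB=0  c:1=>tig=0,lo=1
L=3*4+0=12  i=0*2+1=1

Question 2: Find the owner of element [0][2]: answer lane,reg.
1,0

r: 0->gid=0,r8=0  c: 2->tid=1,i&1=0
L=0*4+1=1  i=0*2+0=0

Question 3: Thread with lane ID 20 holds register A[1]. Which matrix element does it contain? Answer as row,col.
5,1

L=20→G=20>>2=5, T=20&3=0
[1]→row 5+0=5  col 0·2+1=1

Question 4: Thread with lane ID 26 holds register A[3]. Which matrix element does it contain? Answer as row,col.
26: grp=6,tig=2
[3] (6+8,2*2+1) = (14,5)

14,5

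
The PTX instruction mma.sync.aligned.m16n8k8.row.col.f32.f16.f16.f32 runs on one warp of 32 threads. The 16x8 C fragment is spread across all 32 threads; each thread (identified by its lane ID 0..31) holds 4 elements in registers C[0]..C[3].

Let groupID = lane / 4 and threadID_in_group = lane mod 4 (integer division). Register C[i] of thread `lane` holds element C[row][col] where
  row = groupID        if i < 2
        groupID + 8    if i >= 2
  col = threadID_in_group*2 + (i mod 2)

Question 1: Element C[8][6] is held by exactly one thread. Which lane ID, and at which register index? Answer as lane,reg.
3,2

r=8->g=0,rb=1  c=6->t=3,b0=0
L=0*4+3=3  i=1*2+0=2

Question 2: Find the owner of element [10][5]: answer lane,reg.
r=10⇒gr=2,Rb=1  c=5⇒th=2,odd=1
L=2*4+2=10  i=1*2+1=3

10,3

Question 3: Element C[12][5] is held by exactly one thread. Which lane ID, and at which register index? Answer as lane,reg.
r=12⇒gr=4,Rb=1  c=5⇒th=2,odd=1
L=4*4+2=18  i=1*2+1=3

18,3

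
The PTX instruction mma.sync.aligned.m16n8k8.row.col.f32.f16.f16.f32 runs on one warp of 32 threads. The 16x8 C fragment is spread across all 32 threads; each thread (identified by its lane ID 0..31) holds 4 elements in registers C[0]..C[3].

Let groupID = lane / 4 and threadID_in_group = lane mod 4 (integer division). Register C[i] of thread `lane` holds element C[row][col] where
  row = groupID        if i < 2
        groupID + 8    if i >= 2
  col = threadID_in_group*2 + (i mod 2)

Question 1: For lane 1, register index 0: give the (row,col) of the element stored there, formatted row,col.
0,2

lane 1: G=0 (1/4), T=1 (1%4)
i=0: r=0+0=0, c=1*2+0=2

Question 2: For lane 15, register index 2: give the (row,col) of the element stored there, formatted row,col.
lane 15: gid=3 (15/4), tid=3 (15%4)
i=2: r=3+8=11, c=3*2+0=6

11,6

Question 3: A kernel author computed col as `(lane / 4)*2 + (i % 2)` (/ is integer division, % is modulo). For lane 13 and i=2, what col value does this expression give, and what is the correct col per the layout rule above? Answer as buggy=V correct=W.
buggy=6 correct=2

`(lane / 4)*2 + (i % 2)`[13,2]→6
L=13→G=13>>2=3, T=13&3=1
[2]→row 3+8=11  col 1·2+0=2
col: 6 vs 2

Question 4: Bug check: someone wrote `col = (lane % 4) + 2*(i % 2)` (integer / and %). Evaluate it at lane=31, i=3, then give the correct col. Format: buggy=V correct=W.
`(lane % 4) + 2*(i % 2)`[31,3]->5
lane 31: g=7 (31/4), t=3 (31%4)
i=3: r=7+8=15, c=3*2+1=7
col: 5 vs 7

buggy=5 correct=7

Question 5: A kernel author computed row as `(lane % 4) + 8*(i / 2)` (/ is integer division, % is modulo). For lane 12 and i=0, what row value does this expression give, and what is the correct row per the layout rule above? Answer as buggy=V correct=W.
buggy=0 correct=3

`(lane % 4) + 8*(i / 2)`[12,0]=>0
12: grp=3,tig=0
[0] (3+0,0*2+0) = (3,0)
row: 0 vs 3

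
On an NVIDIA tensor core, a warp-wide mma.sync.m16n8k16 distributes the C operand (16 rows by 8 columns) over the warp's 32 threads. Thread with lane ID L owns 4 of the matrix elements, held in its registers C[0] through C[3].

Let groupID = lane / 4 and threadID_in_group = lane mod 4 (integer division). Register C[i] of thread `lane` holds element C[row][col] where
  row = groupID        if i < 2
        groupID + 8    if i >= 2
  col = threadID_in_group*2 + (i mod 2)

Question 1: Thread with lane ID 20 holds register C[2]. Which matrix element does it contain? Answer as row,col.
L=20->g=20>>2=5, t=20&3=0
[2]->row 5+8=13  col 0·2+0=0

13,0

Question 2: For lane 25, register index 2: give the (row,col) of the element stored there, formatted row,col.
25: G=6,T=1
[2] (6+8,1*2+0) = (14,2)

14,2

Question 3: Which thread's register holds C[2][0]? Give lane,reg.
8,0

r=2→G=2,rhi=0  c=0→T=0,p=0
L=2*4+0=8  i=0*2+0=0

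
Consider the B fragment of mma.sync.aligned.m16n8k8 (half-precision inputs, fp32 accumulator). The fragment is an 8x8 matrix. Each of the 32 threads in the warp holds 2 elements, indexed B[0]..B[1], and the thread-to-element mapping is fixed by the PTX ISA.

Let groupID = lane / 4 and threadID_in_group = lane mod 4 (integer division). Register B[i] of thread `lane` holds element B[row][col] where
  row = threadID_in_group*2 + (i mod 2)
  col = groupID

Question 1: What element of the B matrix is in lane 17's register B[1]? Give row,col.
3,4

lane 17=>17/4=4, 17 mod 4=1
i=1  r:2·1+1=>3  c:4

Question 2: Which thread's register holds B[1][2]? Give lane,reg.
8,1

c=2->g=2  r=1->t=0,b0=1
L=2*4+0=8  i=1=1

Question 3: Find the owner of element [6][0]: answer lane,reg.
3,0

c=0->g=0  r=6->t=3,b0=0
L=0*4+3=3  i=0=0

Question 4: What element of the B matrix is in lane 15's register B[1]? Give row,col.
7,3

lane 15: g=3 (15/4), t=3 (15%4)
i=1: r=3*2+1=7, c=g=3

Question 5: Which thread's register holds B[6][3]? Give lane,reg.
c=3→G=3  r=6→T=3,p=0
L=3*4+3=15  i=0=0

15,0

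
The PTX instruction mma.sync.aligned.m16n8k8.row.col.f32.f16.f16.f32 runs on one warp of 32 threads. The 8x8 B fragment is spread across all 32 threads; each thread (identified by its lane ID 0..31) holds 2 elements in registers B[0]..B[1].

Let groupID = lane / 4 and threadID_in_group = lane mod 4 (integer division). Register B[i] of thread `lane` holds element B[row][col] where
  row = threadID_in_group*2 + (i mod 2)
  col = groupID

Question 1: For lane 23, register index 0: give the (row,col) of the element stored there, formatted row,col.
lane 23: gr=5 (23/4), th=3 (23%4)
i=0: r=3*2+0=6, c=gr=5

6,5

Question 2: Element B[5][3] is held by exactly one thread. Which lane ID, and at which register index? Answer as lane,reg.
c:3=>grp=3  r:5=>tig=2,lo=1
L=3*4+2=14  i=1=1

14,1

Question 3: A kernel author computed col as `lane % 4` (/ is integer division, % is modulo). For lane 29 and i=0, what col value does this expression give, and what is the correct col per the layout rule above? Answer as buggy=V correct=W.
`lane % 4`[29,0]→1
lane 29: G=7 (29/4), T=1 (29%4)
i=0: r=1*2+0=2, c=G=7
col: 1 vs 7

buggy=1 correct=7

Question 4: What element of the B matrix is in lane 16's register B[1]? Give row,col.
L=16->gid=16>>2=4, tid=16&3=0
[1]->row 0·2+1=1  col gid=4

1,4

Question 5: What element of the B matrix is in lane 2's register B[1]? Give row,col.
5,0

2: g=0,t=2
[1] (2*2+1,0) = (5,0)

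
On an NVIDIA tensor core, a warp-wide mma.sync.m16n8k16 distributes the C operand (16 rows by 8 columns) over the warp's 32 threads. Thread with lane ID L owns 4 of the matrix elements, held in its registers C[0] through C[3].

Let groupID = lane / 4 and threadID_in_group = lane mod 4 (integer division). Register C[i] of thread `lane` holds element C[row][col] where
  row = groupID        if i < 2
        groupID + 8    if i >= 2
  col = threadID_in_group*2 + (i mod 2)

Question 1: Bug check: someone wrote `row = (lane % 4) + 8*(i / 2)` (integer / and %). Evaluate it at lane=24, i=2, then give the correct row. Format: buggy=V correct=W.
buggy=8 correct=14

`(lane % 4) + 8*(i / 2)`[24,2]⇒8
24: gr=6,th=0
[2] (6+8,0*2+0) = (14,0)
row: 8 vs 14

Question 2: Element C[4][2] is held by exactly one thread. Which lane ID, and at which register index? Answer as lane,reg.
r=4->g=4,rb=0  c=2->t=1,b0=0
L=4*4+1=17  i=0*2+0=0

17,0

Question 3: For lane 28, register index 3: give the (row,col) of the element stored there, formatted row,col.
15,1

L=28->g=28>>2=7, t=28&3=0
[3]->row 7+8=15  col 0·2+1=1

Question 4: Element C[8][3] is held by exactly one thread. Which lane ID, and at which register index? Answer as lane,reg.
r:8=>grp=0,rB=1  c:3=>tig=1,lo=1
L=0*4+1=1  i=1*2+1=3

1,3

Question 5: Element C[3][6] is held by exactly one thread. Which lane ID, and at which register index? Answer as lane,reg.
r: 3->gid=3,r8=0  c: 6->tid=3,i&1=0
L=3*4+3=15  i=0*2+0=0

15,0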